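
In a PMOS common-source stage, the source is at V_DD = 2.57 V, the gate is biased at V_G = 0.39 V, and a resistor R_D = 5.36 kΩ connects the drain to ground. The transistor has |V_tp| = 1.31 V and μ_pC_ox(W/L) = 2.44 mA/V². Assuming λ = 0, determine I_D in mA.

I_D = 0.435 mA

V_SG = V_DD − V_G = 2.57 − 0.39 = 2.18 V, so V_ov = 2.18 − 1.31 = 0.87 V.
Assume saturation: I_D = ½ k_p V_ov² = 0.5 × 2.44 × 0.87² = 0.923 mA, giving V_SD = V_DD − I_D R_D = 2.57 − 0.923 × 5.36 = -2.38 V.
But -2.38 V < V_ov = 0.87 V, so the device is actually in triode.
In triode I_D = k_p[V_ov V_SD − ½ V_SD²] and I_D = (V_DD − V_SD)/R_D. Equating: 6.54 V_SD² − 12.38 V_SD + 2.57 = 0, giving V_SD = 0.237 V (the root below V_ov).
I_D = (2.57 − 0.237) / 5.36 = 0.435 mA.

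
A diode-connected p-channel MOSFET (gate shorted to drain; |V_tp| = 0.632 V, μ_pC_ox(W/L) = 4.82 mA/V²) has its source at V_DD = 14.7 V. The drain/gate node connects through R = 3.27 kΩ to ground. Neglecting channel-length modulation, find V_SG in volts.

V_SG = 1.91 V

With gate tied to drain, V_SG = V_SD ≥ V_SG − |V_tp|, so the device is in saturation.
KCL at the drain: ½ k_p (V_SG − |V_tp|)² = (V_DD − V_SG)/R.
Let x = V_SG − 0.632. Then 7.88 x² + x − 14.07 = 0, giving x = 1.27 V (positive root), so V_SG = 1.91 V.
I_D = (V_DD − V_SG)/R = (14.7 − 1.91) / 3.27 = 3.91 mA.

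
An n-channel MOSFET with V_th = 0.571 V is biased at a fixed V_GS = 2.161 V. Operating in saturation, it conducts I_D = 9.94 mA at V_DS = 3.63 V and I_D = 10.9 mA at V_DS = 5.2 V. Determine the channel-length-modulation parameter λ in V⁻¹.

λ = 0.0792 V⁻¹

With V_GS fixed, I_D ∝ (1 + λ V_DS) in saturation, so I_D2/I_D1 = (1 + λ V_DS2)/(1 + λ V_DS1).
10.9/9.94 = 1.097 = (1 + 5.2 λ)/(1 + 3.63 λ).
Solving: λ (I_D1 V_DS2 − I_D2 V_DS1) = I_D2 − I_D1, so λ = (10.9 − 9.94) / (9.94 × 5.2 − 10.9 × 3.63) = 0.96 / 12.1 = 0.0792 V⁻¹.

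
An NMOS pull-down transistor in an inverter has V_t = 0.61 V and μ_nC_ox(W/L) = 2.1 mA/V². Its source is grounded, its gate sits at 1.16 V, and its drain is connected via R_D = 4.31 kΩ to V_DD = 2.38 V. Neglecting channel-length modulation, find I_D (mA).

I_D = 0.318 mA

V_GS = V_G = 1.16 V, so V_ov = 1.16 − 0.61 = 0.55 V.
Assume saturation: I_D = ½ k_n V_ov² = 0.5 × 2.1 × 0.55² = 0.318 mA, giving V_DS = V_DD − I_D R_D = 2.38 − 0.318 × 4.31 = 1.01 V.
V_DS = 1.01 V ≥ V_ov = 0.55 V, confirming saturation.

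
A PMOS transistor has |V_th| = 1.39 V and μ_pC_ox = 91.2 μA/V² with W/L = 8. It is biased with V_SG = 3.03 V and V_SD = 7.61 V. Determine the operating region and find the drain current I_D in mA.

Saturation; I_D = 0.981 mA

k_p = μ_pC_ox · (W/L) = 0.7296 mA/V².
V_ov = V_SG − |V_th| = 3.03 − 1.39 = 1.64 V.
Since V_SD = 7.61 V ≥ V_ov = 1.64 V, the device is in saturation.
I_D = ½ k_p V_ov² = 0.5 × 0.7296 × 1.64² = 0.981 mA.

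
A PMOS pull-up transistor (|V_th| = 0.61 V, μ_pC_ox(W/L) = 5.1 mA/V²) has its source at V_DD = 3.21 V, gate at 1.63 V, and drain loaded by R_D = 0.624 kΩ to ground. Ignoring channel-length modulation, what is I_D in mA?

I_D = 2.40 mA

V_SG = V_DD − V_G = 3.21 − 1.63 = 1.58 V, so V_ov = 1.58 − 0.61 = 0.97 V.
Assume saturation: I_D = ½ k_p V_ov² = 0.5 × 5.1 × 0.97² = 2.4 mA, giving V_SD = V_DD − I_D R_D = 3.21 − 2.4 × 0.624 = 1.71 V.
V_SD = 1.71 V ≥ V_ov = 0.97 V, confirming saturation.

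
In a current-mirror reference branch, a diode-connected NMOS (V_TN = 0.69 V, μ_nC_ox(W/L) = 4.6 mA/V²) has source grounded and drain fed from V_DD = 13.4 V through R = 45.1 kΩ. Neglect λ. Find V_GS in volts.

V_GS = 1.04 V

With gate tied to drain, V_GS = V_DS ≥ V_GS − V_TN, so the device is in saturation.
KCL at the drain: ½ k_n (V_GS − V_TN)² = (V_DD − V_GS)/R.
Let x = V_GS − 0.69. Then 104 x² + x − 12.71 = 0, giving x = 0.345 V (positive root), so V_GS = 1.04 V.
I_D = (V_DD − V_GS)/R = (13.4 − 1.04) / 45.1 = 0.274 mA.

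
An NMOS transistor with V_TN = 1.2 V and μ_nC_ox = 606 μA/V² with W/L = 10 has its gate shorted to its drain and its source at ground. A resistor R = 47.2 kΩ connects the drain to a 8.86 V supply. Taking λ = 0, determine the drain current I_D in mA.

I_D = 0.157 mA

With gate tied to drain, V_GS = V_DS ≥ V_GS − V_TN, so the device is in saturation.
k_n = μ_nC_ox · (W/L) = 6.06 mA/V².
KCL at the drain: ½ k_n (V_GS − V_TN)² = (V_DD − V_GS)/R.
Let x = V_GS − 1.2. Then 143 x² + x − 7.66 = 0, giving x = 0.228 V (positive root), so V_GS = 1.43 V.
I_D = (V_DD − V_GS)/R = (8.86 − 1.43) / 47.2 = 0.157 mA.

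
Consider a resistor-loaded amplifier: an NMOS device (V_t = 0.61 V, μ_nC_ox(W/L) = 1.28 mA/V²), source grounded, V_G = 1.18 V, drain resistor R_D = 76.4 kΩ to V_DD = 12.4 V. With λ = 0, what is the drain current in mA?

I_D = 0.158 mA

V_GS = V_G = 1.18 V, so V_ov = 1.18 − 0.61 = 0.57 V.
Assume saturation: I_D = ½ k_n V_ov² = 0.5 × 1.28 × 0.57² = 0.208 mA, giving V_DS = V_DD − I_D R_D = 12.4 − 0.208 × 76.4 = -3.49 V.
But -3.49 V < V_ov = 0.57 V, so the device is actually in triode.
In triode I_D = k_n[V_ov V_DS − ½ V_DS²] and I_D = (V_DD − V_DS)/R_D. Equating: 48.9 V_DS² − 56.74 V_DS + 12.4 = 0, giving V_DS = 0.292 V (the root below V_ov).
I_D = (12.4 − 0.292) / 76.4 = 0.158 mA.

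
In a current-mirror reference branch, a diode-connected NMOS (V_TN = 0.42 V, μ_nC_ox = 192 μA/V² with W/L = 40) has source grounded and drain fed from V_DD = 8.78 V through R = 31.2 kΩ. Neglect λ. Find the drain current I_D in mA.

With gate tied to drain, V_GS = V_DS ≥ V_GS − V_TN, so the device is in saturation.
k_n = μ_nC_ox · (W/L) = 7.68 mA/V².
KCL at the drain: ½ k_n (V_GS − V_TN)² = (V_DD − V_GS)/R.
Let x = V_GS − 0.42. Then 120 x² + x − 8.36 = 0, giving x = 0.26 V (positive root), so V_GS = 0.68 V.
I_D = (V_DD − V_GS)/R = (8.78 − 0.68) / 31.2 = 0.26 mA.

I_D = 0.260 mA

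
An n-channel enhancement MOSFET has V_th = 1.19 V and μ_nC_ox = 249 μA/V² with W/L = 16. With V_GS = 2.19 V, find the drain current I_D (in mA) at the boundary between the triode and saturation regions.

At the boundary V_DS = V_ov = V_GS − V_th = 2.19 − 1.19 = 1 V.
k_n = μ_nC_ox · (W/L) = 3.984 mA/V².
I_D = ½ k_n V_ov² = 0.5 × 3.984 × 1² = 1.99 mA.

I_D = 1.99 mA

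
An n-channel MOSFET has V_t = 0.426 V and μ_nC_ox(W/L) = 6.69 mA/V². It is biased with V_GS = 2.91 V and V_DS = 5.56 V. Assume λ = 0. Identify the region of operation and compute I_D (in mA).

V_ov = V_GS − V_t = 2.91 − 0.426 = 2.48 V.
Since V_DS = 5.56 V ≥ V_ov = 2.48 V, the device is in saturation.
I_D = ½ k_n V_ov² = 0.5 × 6.69 × 2.48² = 20.6 mA.

Saturation; I_D = 20.6 mA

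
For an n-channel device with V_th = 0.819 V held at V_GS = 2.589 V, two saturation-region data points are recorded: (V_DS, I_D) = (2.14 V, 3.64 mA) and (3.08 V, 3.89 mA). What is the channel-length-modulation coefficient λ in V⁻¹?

λ = 0.0866 V⁻¹

With V_GS fixed, I_D ∝ (1 + λ V_DS) in saturation, so I_D2/I_D1 = (1 + λ V_DS2)/(1 + λ V_DS1).
3.89/3.64 = 1.069 = (1 + 3.08 λ)/(1 + 2.14 λ).
Solving: λ (I_D1 V_DS2 − I_D2 V_DS1) = I_D2 − I_D1, so λ = (3.89 − 3.64) / (3.64 × 3.08 − 3.89 × 2.14) = 0.25 / 2.89 = 0.0866 V⁻¹.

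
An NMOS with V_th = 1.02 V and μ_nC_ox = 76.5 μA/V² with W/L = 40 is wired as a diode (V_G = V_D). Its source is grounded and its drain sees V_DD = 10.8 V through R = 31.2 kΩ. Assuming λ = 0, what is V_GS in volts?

With gate tied to drain, V_GS = V_DS ≥ V_GS − V_th, so the device is in saturation.
k_n = μ_nC_ox · (W/L) = 3.06 mA/V².
KCL at the drain: ½ k_n (V_GS − V_th)² = (V_DD − V_GS)/R.
Let x = V_GS − 1.02. Then 47.7 x² + x − 9.78 = 0, giving x = 0.442 V (positive root), so V_GS = 1.46 V.
I_D = (V_DD − V_GS)/R = (10.8 − 1.46) / 31.2 = 0.299 mA.

V_GS = 1.46 V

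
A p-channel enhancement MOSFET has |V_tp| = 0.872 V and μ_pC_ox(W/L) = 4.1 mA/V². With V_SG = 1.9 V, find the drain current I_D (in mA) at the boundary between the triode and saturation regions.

I_D = 2.17 mA

At the boundary V_SD = V_ov = V_SG − |V_tp| = 1.9 − 0.872 = 1.03 V.
I_D = ½ k_p V_ov² = 0.5 × 4.1 × 1.03² = 2.17 mA.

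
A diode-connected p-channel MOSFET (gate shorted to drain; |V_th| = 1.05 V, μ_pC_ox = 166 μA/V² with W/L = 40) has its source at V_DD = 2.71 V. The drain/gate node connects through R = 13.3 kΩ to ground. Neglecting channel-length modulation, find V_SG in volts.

With gate tied to drain, V_SG = V_SD ≥ V_SG − |V_th|, so the device is in saturation.
k_p = μ_pC_ox · (W/L) = 6.64 mA/V².
KCL at the drain: ½ k_p (V_SG − |V_th|)² = (V_DD − V_SG)/R.
Let x = V_SG − 1.05. Then 44.2 x² + x − 1.66 = 0, giving x = 0.183 V (positive root), so V_SG = 1.23 V.
I_D = (V_DD − V_SG)/R = (2.71 − 1.23) / 13.3 = 0.111 mA.

V_SG = 1.23 V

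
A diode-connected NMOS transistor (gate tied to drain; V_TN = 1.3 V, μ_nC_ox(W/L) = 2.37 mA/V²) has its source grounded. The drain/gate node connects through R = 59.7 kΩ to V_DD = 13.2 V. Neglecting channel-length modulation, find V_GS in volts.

With gate tied to drain, V_GS = V_DS ≥ V_GS − V_TN, so the device is in saturation.
KCL at the drain: ½ k_n (V_GS − V_TN)² = (V_DD − V_GS)/R.
Let x = V_GS − 1.3. Then 70.7 x² + x − 11.9 = 0, giving x = 0.403 V (positive root), so V_GS = 1.7 V.
I_D = (V_DD − V_GS)/R = (13.2 − 1.7) / 59.7 = 0.193 mA.

V_GS = 1.70 V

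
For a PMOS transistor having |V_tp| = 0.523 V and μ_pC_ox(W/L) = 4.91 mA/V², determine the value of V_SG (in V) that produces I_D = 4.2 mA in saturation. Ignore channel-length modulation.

In saturation I_D = ½ k_p (V_SG − |V_tp|)², so V_SG − |V_tp| = √(2 I_D / k_p) = √(2 × 4.2 / 4.91) = 1.31 V.
V_SG = 0.523 + 1.31 = 1.83 V.

V_SG = 1.83 V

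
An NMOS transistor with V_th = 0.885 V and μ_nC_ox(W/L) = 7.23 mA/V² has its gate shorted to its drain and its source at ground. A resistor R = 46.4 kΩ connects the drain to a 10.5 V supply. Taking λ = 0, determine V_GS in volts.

V_GS = 1.12 V

With gate tied to drain, V_GS = V_DS ≥ V_GS − V_th, so the device is in saturation.
KCL at the drain: ½ k_n (V_GS − V_th)² = (V_DD − V_GS)/R.
Let x = V_GS − 0.885. Then 168 x² + x − 9.615 = 0, giving x = 0.236 V (positive root), so V_GS = 1.12 V.
I_D = (V_DD − V_GS)/R = (10.5 − 1.12) / 46.4 = 0.202 mA.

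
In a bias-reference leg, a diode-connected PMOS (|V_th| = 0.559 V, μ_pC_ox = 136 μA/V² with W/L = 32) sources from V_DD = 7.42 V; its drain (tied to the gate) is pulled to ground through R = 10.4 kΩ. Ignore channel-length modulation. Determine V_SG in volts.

V_SG = 1.09 V

With gate tied to drain, V_SG = V_SD ≥ V_SG − |V_th|, so the device is in saturation.
k_p = μ_pC_ox · (W/L) = 4.352 mA/V².
KCL at the drain: ½ k_p (V_SG − |V_th|)² = (V_DD − V_SG)/R.
Let x = V_SG − 0.559. Then 22.6 x² + x − 6.861 = 0, giving x = 0.529 V (positive root), so V_SG = 1.09 V.
I_D = (V_DD − V_SG)/R = (7.42 − 1.09) / 10.4 = 0.609 mA.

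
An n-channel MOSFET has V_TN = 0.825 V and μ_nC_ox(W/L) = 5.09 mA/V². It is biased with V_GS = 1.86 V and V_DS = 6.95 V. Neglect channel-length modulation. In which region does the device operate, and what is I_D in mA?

Saturation; I_D = 2.73 mA

V_ov = V_GS − V_TN = 1.86 − 0.825 = 1.04 V.
Since V_DS = 6.95 V ≥ V_ov = 1.04 V, the device is in saturation.
I_D = ½ k_n V_ov² = 0.5 × 5.09 × 1.04² = 2.73 mA.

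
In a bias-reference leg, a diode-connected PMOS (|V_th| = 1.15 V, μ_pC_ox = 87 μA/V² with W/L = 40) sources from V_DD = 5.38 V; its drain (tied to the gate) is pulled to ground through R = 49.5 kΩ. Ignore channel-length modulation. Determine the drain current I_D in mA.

I_D = 0.0811 mA

With gate tied to drain, V_SG = V_SD ≥ V_SG − |V_th|, so the device is in saturation.
k_p = μ_pC_ox · (W/L) = 3.48 mA/V².
KCL at the drain: ½ k_p (V_SG − |V_th|)² = (V_DD − V_SG)/R.
Let x = V_SG − 1.15. Then 86.1 x² + x − 4.23 = 0, giving x = 0.216 V (positive root), so V_SG = 1.37 V.
I_D = (V_DD − V_SG)/R = (5.38 − 1.37) / 49.5 = 0.0811 mA.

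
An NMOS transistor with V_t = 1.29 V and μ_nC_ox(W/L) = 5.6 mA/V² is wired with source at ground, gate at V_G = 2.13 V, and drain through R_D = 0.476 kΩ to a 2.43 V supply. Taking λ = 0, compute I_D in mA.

I_D = 1.98 mA

V_GS = V_G = 2.13 V, so V_ov = 2.13 − 1.29 = 0.84 V.
Assume saturation: I_D = ½ k_n V_ov² = 0.5 × 5.6 × 0.84² = 1.98 mA, giving V_DS = V_DD − I_D R_D = 2.43 − 1.98 × 0.476 = 1.49 V.
V_DS = 1.49 V ≥ V_ov = 0.84 V, confirming saturation.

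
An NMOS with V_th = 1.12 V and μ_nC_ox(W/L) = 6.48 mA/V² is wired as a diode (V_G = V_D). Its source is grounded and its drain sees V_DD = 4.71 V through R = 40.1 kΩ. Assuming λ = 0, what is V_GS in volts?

With gate tied to drain, V_GS = V_DS ≥ V_GS − V_th, so the device is in saturation.
KCL at the drain: ½ k_n (V_GS − V_th)² = (V_DD − V_GS)/R.
Let x = V_GS − 1.12. Then 130 x² + x − 3.59 = 0, giving x = 0.162 V (positive root), so V_GS = 1.28 V.
I_D = (V_DD − V_GS)/R = (4.71 − 1.28) / 40.1 = 0.0855 mA.

V_GS = 1.28 V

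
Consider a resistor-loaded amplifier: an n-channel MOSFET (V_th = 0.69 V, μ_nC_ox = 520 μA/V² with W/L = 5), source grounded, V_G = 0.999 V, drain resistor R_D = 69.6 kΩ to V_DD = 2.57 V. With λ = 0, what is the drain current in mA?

I_D = 0.0362 mA

V_GS = V_G = 0.999 V, so V_ov = 0.999 − 0.69 = 0.309 V.
k_n = μ_nC_ox · (W/L) = 2.6 mA/V².
Assume saturation: I_D = ½ k_n V_ov² = 0.5 × 2.6 × 0.309² = 0.124 mA, giving V_DS = V_DD − I_D R_D = 2.57 − 0.124 × 69.6 = -6.07 V.
But -6.07 V < V_ov = 0.309 V, so the device is actually in triode.
In triode I_D = k_n[V_ov V_DS − ½ V_DS²] and I_D = (V_DD − V_DS)/R_D. Equating: 90.5 V_DS² − 56.92 V_DS + 2.57 = 0, giving V_DS = 0.049 V (the root below V_ov).
I_D = (2.57 − 0.049) / 69.6 = 0.0362 mA.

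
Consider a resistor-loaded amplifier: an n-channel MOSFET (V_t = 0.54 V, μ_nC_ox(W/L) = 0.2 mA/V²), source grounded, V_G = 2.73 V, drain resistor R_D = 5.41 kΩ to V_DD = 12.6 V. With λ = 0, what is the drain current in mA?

V_GS = V_G = 2.73 V, so V_ov = 2.73 − 0.54 = 2.19 V.
Assume saturation: I_D = ½ k_n V_ov² = 0.5 × 0.2 × 2.19² = 0.48 mA, giving V_DS = V_DD − I_D R_D = 12.6 − 0.48 × 5.41 = 10 V.
V_DS = 10 V ≥ V_ov = 2.19 V, confirming saturation.

I_D = 0.480 mA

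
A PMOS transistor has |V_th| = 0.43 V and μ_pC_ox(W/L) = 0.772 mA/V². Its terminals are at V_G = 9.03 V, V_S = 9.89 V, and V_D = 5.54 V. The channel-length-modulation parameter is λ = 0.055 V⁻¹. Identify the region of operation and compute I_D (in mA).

Saturation; I_D = 0.0884 mA

V_SG = V_S − V_G = 9.89 − 9.03 = 0.86 V; V_SD = V_S − V_D = 9.89 − 5.54 = 4.35 V.
V_ov = V_SG − |V_th| = 0.86 − 0.43 = 0.43 V.
Since V_SD = 4.35 V ≥ V_ov = 0.43 V, the device is in saturation.
I_D = ½ k_p V_ov² (1 + λ V_SD) = 0.5 × 0.772 × 0.43² × (1 + 0.055 × 4.35) = 0.0884 mA.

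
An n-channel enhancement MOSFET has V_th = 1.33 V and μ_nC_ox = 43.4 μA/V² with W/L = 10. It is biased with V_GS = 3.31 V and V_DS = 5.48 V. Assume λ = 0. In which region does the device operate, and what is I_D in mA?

Saturation; I_D = 0.851 mA

k_n = μ_nC_ox · (W/L) = 0.434 mA/V².
V_ov = V_GS − V_th = 3.31 − 1.33 = 1.98 V.
Since V_DS = 5.48 V ≥ V_ov = 1.98 V, the device is in saturation.
I_D = ½ k_n V_ov² = 0.5 × 0.434 × 1.98² = 0.851 mA.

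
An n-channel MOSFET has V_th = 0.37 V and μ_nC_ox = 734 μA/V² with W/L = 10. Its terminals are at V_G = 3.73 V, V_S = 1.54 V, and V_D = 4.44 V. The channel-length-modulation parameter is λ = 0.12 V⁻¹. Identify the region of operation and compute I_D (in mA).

Saturation; I_D = 16.4 mA

V_GS = V_G − V_S = 3.73 − 1.54 = 2.19 V; V_DS = V_D − V_S = 4.44 − 1.54 = 2.9 V.
k_n = μ_nC_ox · (W/L) = 7.34 mA/V².
V_ov = V_GS − V_th = 2.19 − 0.37 = 1.82 V.
Since V_DS = 2.9 V ≥ V_ov = 1.82 V, the device is in saturation.
I_D = ½ k_n V_ov² (1 + λ V_DS) = 0.5 × 7.34 × 1.82² × (1 + 0.12 × 2.9) = 16.4 mA.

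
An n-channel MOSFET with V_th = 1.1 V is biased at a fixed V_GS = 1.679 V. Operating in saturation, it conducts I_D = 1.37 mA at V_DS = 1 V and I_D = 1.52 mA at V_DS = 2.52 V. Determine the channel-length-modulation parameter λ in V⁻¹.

λ = 0.0776 V⁻¹

With V_GS fixed, I_D ∝ (1 + λ V_DS) in saturation, so I_D2/I_D1 = (1 + λ V_DS2)/(1 + λ V_DS1).
1.52/1.37 = 1.109 = (1 + 2.52 λ)/(1 + 1 λ).
Solving: λ (I_D1 V_DS2 − I_D2 V_DS1) = I_D2 − I_D1, so λ = (1.52 − 1.37) / (1.37 × 2.52 − 1.52 × 1) = 0.15 / 1.93 = 0.0776 V⁻¹.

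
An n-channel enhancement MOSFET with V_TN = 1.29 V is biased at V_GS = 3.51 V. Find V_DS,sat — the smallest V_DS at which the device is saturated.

The boundary between triode and saturation is V_DS = V_GS − V_TN = V_ov.
V_ov = 3.51 − 1.29 = 2.22 V.

V_DS,sat = 2.22 V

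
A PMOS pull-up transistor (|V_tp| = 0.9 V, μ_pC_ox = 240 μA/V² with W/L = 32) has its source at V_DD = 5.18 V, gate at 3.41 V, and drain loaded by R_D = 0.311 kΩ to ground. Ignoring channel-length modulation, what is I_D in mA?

V_SG = V_DD − V_G = 5.18 − 3.41 = 1.77 V, so V_ov = 1.77 − 0.9 = 0.87 V.
k_p = μ_pC_ox · (W/L) = 7.68 mA/V².
Assume saturation: I_D = ½ k_p V_ov² = 0.5 × 7.68 × 0.87² = 2.91 mA, giving V_SD = V_DD − I_D R_D = 5.18 − 2.91 × 0.311 = 4.28 V.
V_SD = 4.28 V ≥ V_ov = 0.87 V, confirming saturation.

I_D = 2.91 mA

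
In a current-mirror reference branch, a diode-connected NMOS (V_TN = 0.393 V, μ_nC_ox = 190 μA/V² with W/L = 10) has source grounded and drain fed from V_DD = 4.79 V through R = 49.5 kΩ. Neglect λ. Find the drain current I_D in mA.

I_D = 0.0829 mA

With gate tied to drain, V_GS = V_DS ≥ V_GS − V_TN, so the device is in saturation.
k_n = μ_nC_ox · (W/L) = 1.9 mA/V².
KCL at the drain: ½ k_n (V_GS − V_TN)² = (V_DD − V_GS)/R.
Let x = V_GS − 0.393. Then 47 x² + x − 4.397 = 0, giving x = 0.295 V (positive root), so V_GS = 0.688 V.
I_D = (V_DD − V_GS)/R = (4.79 − 0.688) / 49.5 = 0.0829 mA.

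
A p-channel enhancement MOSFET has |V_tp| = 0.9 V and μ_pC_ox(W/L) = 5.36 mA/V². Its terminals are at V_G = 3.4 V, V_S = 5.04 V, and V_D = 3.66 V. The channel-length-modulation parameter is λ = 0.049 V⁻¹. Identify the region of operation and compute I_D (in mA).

V_SG = V_S − V_G = 5.04 − 3.4 = 1.64 V; V_SD = V_S − V_D = 5.04 − 3.66 = 1.38 V.
V_ov = V_SG − |V_tp| = 1.64 − 0.9 = 0.74 V.
Since V_SD = 1.38 V ≥ V_ov = 0.74 V, the device is in saturation.
I_D = ½ k_p V_ov² (1 + λ V_SD) = 0.5 × 5.36 × 0.74² × (1 + 0.049 × 1.38) = 1.57 mA.

Saturation; I_D = 1.57 mA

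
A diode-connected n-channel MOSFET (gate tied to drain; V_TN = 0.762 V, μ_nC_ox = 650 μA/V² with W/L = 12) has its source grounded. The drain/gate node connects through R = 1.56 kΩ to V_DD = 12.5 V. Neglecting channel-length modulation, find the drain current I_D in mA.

With gate tied to drain, V_GS = V_DS ≥ V_GS − V_TN, so the device is in saturation.
k_n = μ_nC_ox · (W/L) = 7.8 mA/V².
KCL at the drain: ½ k_n (V_GS − V_TN)² = (V_DD − V_GS)/R.
Let x = V_GS − 0.762. Then 6.08 x² + x − 11.74 = 0, giving x = 1.31 V (positive root), so V_GS = 2.07 V.
I_D = (V_DD − V_GS)/R = (12.5 − 2.07) / 1.56 = 6.69 mA.

I_D = 6.69 mA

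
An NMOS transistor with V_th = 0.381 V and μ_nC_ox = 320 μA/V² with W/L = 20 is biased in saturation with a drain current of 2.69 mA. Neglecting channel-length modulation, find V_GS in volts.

k_n = μ_nC_ox · (W/L) = 6.4 mA/V².
In saturation I_D = ½ k_n (V_GS − V_th)², so V_GS − V_th = √(2 I_D / k_n) = √(2 × 2.69 / 6.4) = 0.917 V.
V_GS = 0.381 + 0.917 = 1.3 V.

V_GS = 1.30 V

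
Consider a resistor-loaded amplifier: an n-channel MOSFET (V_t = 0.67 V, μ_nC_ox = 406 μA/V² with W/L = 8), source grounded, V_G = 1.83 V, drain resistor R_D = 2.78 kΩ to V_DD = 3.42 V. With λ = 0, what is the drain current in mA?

I_D = 1.11 mA

V_GS = V_G = 1.83 V, so V_ov = 1.83 − 0.67 = 1.16 V.
k_n = μ_nC_ox · (W/L) = 3.248 mA/V².
Assume saturation: I_D = ½ k_n V_ov² = 0.5 × 3.248 × 1.16² = 2.19 mA, giving V_DS = V_DD − I_D R_D = 3.42 − 2.19 × 2.78 = -2.66 V.
But -2.66 V < V_ov = 1.16 V, so the device is actually in triode.
In triode I_D = k_n[V_ov V_DS − ½ V_DS²] and I_D = (V_DD − V_DS)/R_D. Equating: 4.51 V_DS² − 11.47 V_DS + 3.42 = 0, giving V_DS = 0.345 V (the root below V_ov).
I_D = (3.42 − 0.345) / 2.78 = 1.11 mA.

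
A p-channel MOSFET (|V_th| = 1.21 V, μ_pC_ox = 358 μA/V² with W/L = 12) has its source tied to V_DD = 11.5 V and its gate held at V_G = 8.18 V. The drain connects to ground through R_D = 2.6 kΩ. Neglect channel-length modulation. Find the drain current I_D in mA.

I_D = 4.22 mA

V_SG = V_DD − V_G = 11.5 − 8.18 = 3.32 V, so V_ov = 3.32 − 1.21 = 2.11 V.
k_p = μ_pC_ox · (W/L) = 4.296 mA/V².
Assume saturation: I_D = ½ k_p V_ov² = 0.5 × 4.296 × 2.11² = 9.56 mA, giving V_SD = V_DD − I_D R_D = 11.5 − 9.56 × 2.6 = -13.4 V.
But -13.4 V < V_ov = 2.11 V, so the device is actually in triode.
In triode I_D = k_p[V_ov V_SD − ½ V_SD²] and I_D = (V_DD − V_SD)/R_D. Equating: 5.58 V_SD² − 24.57 V_SD + 11.5 = 0, giving V_SD = 0.533 V (the root below V_ov).
I_D = (11.5 − 0.533) / 2.6 = 4.22 mA.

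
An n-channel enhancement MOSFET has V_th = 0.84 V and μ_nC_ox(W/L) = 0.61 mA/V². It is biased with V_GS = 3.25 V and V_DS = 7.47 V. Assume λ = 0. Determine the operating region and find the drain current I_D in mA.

Saturation; I_D = 1.77 mA

V_ov = V_GS − V_th = 3.25 − 0.84 = 2.41 V.
Since V_DS = 7.47 V ≥ V_ov = 2.41 V, the device is in saturation.
I_D = ½ k_n V_ov² = 0.5 × 0.61 × 2.41² = 1.77 mA.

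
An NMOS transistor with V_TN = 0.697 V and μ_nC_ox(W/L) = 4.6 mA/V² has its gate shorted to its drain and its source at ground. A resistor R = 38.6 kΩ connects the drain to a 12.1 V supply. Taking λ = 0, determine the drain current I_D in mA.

I_D = 0.286 mA

With gate tied to drain, V_GS = V_DS ≥ V_GS − V_TN, so the device is in saturation.
KCL at the drain: ½ k_n (V_GS − V_TN)² = (V_DD − V_GS)/R.
Let x = V_GS − 0.697. Then 88.8 x² + x − 11.4 = 0, giving x = 0.353 V (positive root), so V_GS = 1.05 V.
I_D = (V_DD − V_GS)/R = (12.1 − 1.05) / 38.6 = 0.286 mA.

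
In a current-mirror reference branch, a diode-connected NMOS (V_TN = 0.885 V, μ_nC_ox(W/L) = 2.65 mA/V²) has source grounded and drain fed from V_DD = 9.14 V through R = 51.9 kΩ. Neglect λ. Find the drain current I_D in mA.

With gate tied to drain, V_GS = V_DS ≥ V_GS − V_TN, so the device is in saturation.
KCL at the drain: ½ k_n (V_GS − V_TN)² = (V_DD − V_GS)/R.
Let x = V_GS − 0.885. Then 68.8 x² + x − 8.255 = 0, giving x = 0.339 V (positive root), so V_GS = 1.22 V.
I_D = (V_DD − V_GS)/R = (9.14 − 1.22) / 51.9 = 0.153 mA.

I_D = 0.153 mA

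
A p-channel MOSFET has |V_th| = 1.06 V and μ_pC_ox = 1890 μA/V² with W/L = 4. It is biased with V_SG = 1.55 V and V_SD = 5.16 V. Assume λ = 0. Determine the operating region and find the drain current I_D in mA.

k_p = μ_pC_ox · (W/L) = 7.56 mA/V².
V_ov = V_SG − |V_th| = 1.55 − 1.06 = 0.49 V.
Since V_SD = 5.16 V ≥ V_ov = 0.49 V, the device is in saturation.
I_D = ½ k_p V_ov² = 0.5 × 7.56 × 0.49² = 0.908 mA.

Saturation; I_D = 0.908 mA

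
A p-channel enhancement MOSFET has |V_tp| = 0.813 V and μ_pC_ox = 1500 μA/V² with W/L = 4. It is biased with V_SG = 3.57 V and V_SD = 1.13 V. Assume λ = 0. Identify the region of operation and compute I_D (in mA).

k_p = μ_pC_ox · (W/L) = 6 mA/V².
V_ov = V_SG − |V_tp| = 3.57 − 0.813 = 2.76 V.
Since V_SD = 1.13 V < V_ov = 2.76 V, the device is in the triode region.
I_D = k_p [V_ov · V_SD − ½ V_SD²] = 6 × [2.76 × 1.13 − 0.5 × 1.13²] = 14.9 mA.

Triode; I_D = 14.9 mA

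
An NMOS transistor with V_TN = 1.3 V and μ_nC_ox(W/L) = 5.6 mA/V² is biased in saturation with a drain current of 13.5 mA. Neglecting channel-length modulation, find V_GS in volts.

V_GS = 3.50 V

In saturation I_D = ½ k_n (V_GS − V_TN)², so V_GS − V_TN = √(2 I_D / k_n) = √(2 × 13.5 / 5.6) = 2.2 V.
V_GS = 1.3 + 2.2 = 3.5 V.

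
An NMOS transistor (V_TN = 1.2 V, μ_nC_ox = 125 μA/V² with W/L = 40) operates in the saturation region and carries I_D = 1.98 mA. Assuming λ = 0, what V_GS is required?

V_GS = 2.09 V

k_n = μ_nC_ox · (W/L) = 5 mA/V².
In saturation I_D = ½ k_n (V_GS − V_TN)², so V_GS − V_TN = √(2 I_D / k_n) = √(2 × 1.98 / 5) = 0.89 V.
V_GS = 1.2 + 0.89 = 2.09 V.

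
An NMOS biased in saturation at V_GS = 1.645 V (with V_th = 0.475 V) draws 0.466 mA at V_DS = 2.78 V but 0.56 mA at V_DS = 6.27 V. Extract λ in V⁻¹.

λ = 0.0689 V⁻¹

With V_GS fixed, I_D ∝ (1 + λ V_DS) in saturation, so I_D2/I_D1 = (1 + λ V_DS2)/(1 + λ V_DS1).
0.56/0.466 = 1.202 = (1 + 6.27 λ)/(1 + 2.78 λ).
Solving: λ (I_D1 V_DS2 − I_D2 V_DS1) = I_D2 − I_D1, so λ = (0.56 − 0.466) / (0.466 × 6.27 − 0.56 × 2.78) = 0.094 / 1.37 = 0.0689 V⁻¹.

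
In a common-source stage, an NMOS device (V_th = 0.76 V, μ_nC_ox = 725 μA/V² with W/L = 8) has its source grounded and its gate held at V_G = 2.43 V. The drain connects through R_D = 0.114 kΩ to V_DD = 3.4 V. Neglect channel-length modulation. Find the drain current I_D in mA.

V_GS = V_G = 2.43 V, so V_ov = 2.43 − 0.76 = 1.67 V.
k_n = μ_nC_ox · (W/L) = 5.8 mA/V².
Assume saturation: I_D = ½ k_n V_ov² = 0.5 × 5.8 × 1.67² = 8.09 mA, giving V_DS = V_DD − I_D R_D = 3.4 − 8.09 × 0.114 = 2.48 V.
V_DS = 2.48 V ≥ V_ov = 1.67 V, confirming saturation.

I_D = 8.09 mA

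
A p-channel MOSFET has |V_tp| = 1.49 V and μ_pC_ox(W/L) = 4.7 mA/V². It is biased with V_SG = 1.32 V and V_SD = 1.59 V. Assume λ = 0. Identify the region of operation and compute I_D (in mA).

V_SG = 1.32 V < |V_tp| = 1.49 V, so the transistor is in cutoff.

Cutoff; I_D = 0 mA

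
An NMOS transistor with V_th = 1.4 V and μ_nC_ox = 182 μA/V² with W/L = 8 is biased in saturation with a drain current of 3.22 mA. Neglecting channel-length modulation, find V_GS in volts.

V_GS = 3.50 V

k_n = μ_nC_ox · (W/L) = 1.456 mA/V².
In saturation I_D = ½ k_n (V_GS − V_th)², so V_GS − V_th = √(2 I_D / k_n) = √(2 × 3.22 / 1.456) = 2.1 V.
V_GS = 1.4 + 2.1 = 3.5 V.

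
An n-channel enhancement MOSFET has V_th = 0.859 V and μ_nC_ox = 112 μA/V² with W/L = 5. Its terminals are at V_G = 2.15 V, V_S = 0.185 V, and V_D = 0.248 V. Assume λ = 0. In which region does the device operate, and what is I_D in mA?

V_GS = V_G − V_S = 2.15 − 0.185 = 1.96 V; V_DS = V_D − V_S = 0.248 − 0.185 = 0.063 V.
k_n = μ_nC_ox · (W/L) = 0.56 mA/V².
V_ov = V_GS − V_th = 1.96 − 0.859 = 1.11 V.
Since V_DS = 0.063 V < V_ov = 1.11 V, the device is in the triode region.
I_D = k_n [V_ov · V_DS − ½ V_DS²] = 0.56 × [1.11 × 0.063 − 0.5 × 0.063²] = 0.0379 mA.

Triode; I_D = 0.0379 mA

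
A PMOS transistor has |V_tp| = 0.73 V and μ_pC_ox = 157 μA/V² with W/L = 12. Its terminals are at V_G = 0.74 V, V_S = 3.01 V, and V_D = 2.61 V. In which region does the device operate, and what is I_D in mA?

Triode; I_D = 1.01 mA

V_SG = V_S − V_G = 3.01 − 0.74 = 2.27 V; V_SD = V_S − V_D = 3.01 − 2.61 = 0.4 V.
k_p = μ_pC_ox · (W/L) = 1.884 mA/V².
V_ov = V_SG − |V_tp| = 2.27 − 0.73 = 1.54 V.
Since V_SD = 0.4 V < V_ov = 1.54 V, the device is in the triode region.
I_D = k_p [V_ov · V_SD − ½ V_SD²] = 1.884 × [1.54 × 0.4 − 0.5 × 0.4²] = 1.01 mA.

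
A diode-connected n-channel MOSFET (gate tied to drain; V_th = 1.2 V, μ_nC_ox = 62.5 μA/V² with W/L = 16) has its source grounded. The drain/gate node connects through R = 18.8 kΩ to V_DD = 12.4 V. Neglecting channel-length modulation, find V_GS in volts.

With gate tied to drain, V_GS = V_DS ≥ V_GS − V_th, so the device is in saturation.
k_n = μ_nC_ox · (W/L) = 1 mA/V².
KCL at the drain: ½ k_n (V_GS − V_th)² = (V_DD − V_GS)/R.
Let x = V_GS − 1.2. Then 9.4 x² + x − 11.2 = 0, giving x = 1.04 V (positive root), so V_GS = 2.24 V.
I_D = (V_DD − V_GS)/R = (12.4 − 2.24) / 18.8 = 0.54 mA.

V_GS = 2.24 V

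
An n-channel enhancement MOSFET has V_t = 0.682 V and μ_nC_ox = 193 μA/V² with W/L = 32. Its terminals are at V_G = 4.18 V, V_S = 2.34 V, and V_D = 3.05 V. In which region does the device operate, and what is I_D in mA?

V_GS = V_G − V_S = 4.18 − 2.34 = 1.84 V; V_DS = V_D − V_S = 3.05 − 2.34 = 0.71 V.
k_n = μ_nC_ox · (W/L) = 6.176 mA/V².
V_ov = V_GS − V_t = 1.84 − 0.682 = 1.16 V.
Since V_DS = 0.71 V < V_ov = 1.16 V, the device is in the triode region.
I_D = k_n [V_ov · V_DS − ½ V_DS²] = 6.176 × [1.16 × 0.71 − 0.5 × 0.71²] = 3.52 mA.

Triode; I_D = 3.52 mA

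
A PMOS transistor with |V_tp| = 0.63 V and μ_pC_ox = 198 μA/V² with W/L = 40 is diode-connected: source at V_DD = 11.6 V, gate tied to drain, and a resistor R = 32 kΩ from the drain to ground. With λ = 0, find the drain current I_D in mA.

I_D = 0.334 mA

With gate tied to drain, V_SG = V_SD ≥ V_SG − |V_tp|, so the device is in saturation.
k_p = μ_pC_ox · (W/L) = 7.92 mA/V².
KCL at the drain: ½ k_p (V_SG − |V_tp|)² = (V_DD − V_SG)/R.
Let x = V_SG − 0.63. Then 127 x² + x − 10.97 = 0, giving x = 0.29 V (positive root), so V_SG = 0.92 V.
I_D = (V_DD − V_SG)/R = (11.6 − 0.92) / 32 = 0.334 mA.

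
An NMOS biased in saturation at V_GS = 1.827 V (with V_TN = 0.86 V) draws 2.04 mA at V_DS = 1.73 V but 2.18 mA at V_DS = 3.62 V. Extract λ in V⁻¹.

λ = 0.0387 V⁻¹

With V_GS fixed, I_D ∝ (1 + λ V_DS) in saturation, so I_D2/I_D1 = (1 + λ V_DS2)/(1 + λ V_DS1).
2.18/2.04 = 1.069 = (1 + 3.62 λ)/(1 + 1.73 λ).
Solving: λ (I_D1 V_DS2 − I_D2 V_DS1) = I_D2 − I_D1, so λ = (2.18 − 2.04) / (2.04 × 3.62 − 2.18 × 1.73) = 0.14 / 3.61 = 0.0387 V⁻¹.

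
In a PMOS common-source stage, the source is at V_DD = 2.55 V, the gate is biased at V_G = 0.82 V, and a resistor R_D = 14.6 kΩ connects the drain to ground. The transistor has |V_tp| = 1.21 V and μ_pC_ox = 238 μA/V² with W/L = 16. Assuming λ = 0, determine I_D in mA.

V_SG = V_DD − V_G = 2.55 − 0.82 = 1.73 V, so V_ov = 1.73 − 1.21 = 0.52 V.
k_p = μ_pC_ox · (W/L) = 3.808 mA/V².
Assume saturation: I_D = ½ k_p V_ov² = 0.5 × 3.808 × 0.52² = 0.515 mA, giving V_SD = V_DD − I_D R_D = 2.55 − 0.515 × 14.6 = -4.97 V.
But -4.97 V < V_ov = 0.52 V, so the device is actually in triode.
In triode I_D = k_p[V_ov V_SD − ½ V_SD²] and I_D = (V_DD − V_SD)/R_D. Equating: 27.8 V_SD² − 29.91 V_SD + 2.55 = 0, giving V_SD = 0.0934 V (the root below V_ov).
I_D = (2.55 − 0.0934) / 14.6 = 0.168 mA.

I_D = 0.168 mA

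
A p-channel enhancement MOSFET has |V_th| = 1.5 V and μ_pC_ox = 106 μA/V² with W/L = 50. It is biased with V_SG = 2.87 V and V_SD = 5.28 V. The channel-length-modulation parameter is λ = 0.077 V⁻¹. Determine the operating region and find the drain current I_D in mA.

Saturation; I_D = 7.00 mA

k_p = μ_pC_ox · (W/L) = 5.3 mA/V².
V_ov = V_SG − |V_th| = 2.87 − 1.5 = 1.37 V.
Since V_SD = 5.28 V ≥ V_ov = 1.37 V, the device is in saturation.
I_D = ½ k_p V_ov² (1 + λ V_SD) = 0.5 × 5.3 × 1.37² × (1 + 0.077 × 5.28) = 7 mA.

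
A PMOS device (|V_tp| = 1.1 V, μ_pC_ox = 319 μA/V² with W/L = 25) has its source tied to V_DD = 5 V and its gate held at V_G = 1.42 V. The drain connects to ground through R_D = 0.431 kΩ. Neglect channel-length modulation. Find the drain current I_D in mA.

V_SG = V_DD − V_G = 5 − 1.42 = 3.58 V, so V_ov = 3.58 − 1.1 = 2.48 V.
k_p = μ_pC_ox · (W/L) = 7.975 mA/V².
Assume saturation: I_D = ½ k_p V_ov² = 0.5 × 7.975 × 2.48² = 24.5 mA, giving V_SD = V_DD − I_D R_D = 5 − 24.5 × 0.431 = -5.57 V.
But -5.57 V < V_ov = 2.48 V, so the device is actually in triode.
In triode I_D = k_p[V_ov V_SD − ½ V_SD²] and I_D = (V_DD − V_SD)/R_D. Equating: 1.72 V_SD² − 9.524 V_SD + 5 = 0, giving V_SD = 0.587 V (the root below V_ov).
I_D = (5 − 0.587) / 0.431 = 10.2 mA.

I_D = 10.2 mA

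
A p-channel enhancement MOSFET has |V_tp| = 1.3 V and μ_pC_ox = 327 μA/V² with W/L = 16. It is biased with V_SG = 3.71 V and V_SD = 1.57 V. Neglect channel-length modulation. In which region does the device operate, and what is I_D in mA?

k_p = μ_pC_ox · (W/L) = 5.232 mA/V².
V_ov = V_SG − |V_tp| = 3.71 − 1.3 = 2.41 V.
Since V_SD = 1.57 V < V_ov = 2.41 V, the device is in the triode region.
I_D = k_p [V_ov · V_SD − ½ V_SD²] = 5.232 × [2.41 × 1.57 − 0.5 × 1.57²] = 13.3 mA.

Triode; I_D = 13.3 mA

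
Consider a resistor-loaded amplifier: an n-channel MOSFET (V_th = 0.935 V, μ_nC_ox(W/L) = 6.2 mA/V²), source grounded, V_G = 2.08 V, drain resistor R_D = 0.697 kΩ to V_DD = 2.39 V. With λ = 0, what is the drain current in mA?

I_D = 2.73 mA

V_GS = V_G = 2.08 V, so V_ov = 2.08 − 0.935 = 1.15 V.
Assume saturation: I_D = ½ k_n V_ov² = 0.5 × 6.2 × 1.15² = 4.06 mA, giving V_DS = V_DD − I_D R_D = 2.39 − 4.06 × 0.697 = -0.443 V.
But -0.443 V < V_ov = 1.15 V, so the device is actually in triode.
In triode I_D = k_n[V_ov V_DS − ½ V_DS²] and I_D = (V_DD − V_DS)/R_D. Equating: 2.16 V_DS² − 5.948 V_DS + 2.39 = 0, giving V_DS = 0.489 V (the root below V_ov).
I_D = (2.39 − 0.489) / 0.697 = 2.73 mA.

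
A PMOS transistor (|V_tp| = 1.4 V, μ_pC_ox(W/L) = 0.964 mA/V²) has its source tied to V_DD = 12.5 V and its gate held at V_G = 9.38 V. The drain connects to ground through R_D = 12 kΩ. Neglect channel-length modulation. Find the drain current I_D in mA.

I_D = 0.979 mA

V_SG = V_DD − V_G = 12.5 − 9.38 = 3.12 V, so V_ov = 3.12 − 1.4 = 1.72 V.
Assume saturation: I_D = ½ k_p V_ov² = 0.5 × 0.964 × 1.72² = 1.43 mA, giving V_SD = V_DD − I_D R_D = 12.5 − 1.43 × 12 = -4.61 V.
But -4.61 V < V_ov = 1.72 V, so the device is actually in triode.
In triode I_D = k_p[V_ov V_SD − ½ V_SD²] and I_D = (V_DD − V_SD)/R_D. Equating: 5.78 V_SD² − 20.9 V_SD + 12.5 = 0, giving V_SD = 0.757 V (the root below V_ov).
I_D = (12.5 − 0.757) / 12 = 0.979 mA.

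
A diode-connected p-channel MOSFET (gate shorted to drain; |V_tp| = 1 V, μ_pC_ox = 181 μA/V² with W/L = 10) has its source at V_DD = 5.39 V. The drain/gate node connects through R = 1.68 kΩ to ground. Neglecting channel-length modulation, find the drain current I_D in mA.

With gate tied to drain, V_SG = V_SD ≥ V_SG − |V_tp|, so the device is in saturation.
k_p = μ_pC_ox · (W/L) = 1.81 mA/V².
KCL at the drain: ½ k_p (V_SG − |V_tp|)² = (V_DD − V_SG)/R.
Let x = V_SG − 1. Then 1.52 x² + x − 4.39 = 0, giving x = 1.4 V (positive root), so V_SG = 2.4 V.
I_D = (V_DD − V_SG)/R = (5.39 − 2.4) / 1.68 = 1.78 mA.

I_D = 1.78 mA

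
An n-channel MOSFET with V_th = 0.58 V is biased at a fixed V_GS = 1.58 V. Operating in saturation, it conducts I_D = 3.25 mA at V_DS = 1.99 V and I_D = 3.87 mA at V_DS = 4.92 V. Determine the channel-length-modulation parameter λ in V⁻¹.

With V_GS fixed, I_D ∝ (1 + λ V_DS) in saturation, so I_D2/I_D1 = (1 + λ V_DS2)/(1 + λ V_DS1).
3.87/3.25 = 1.191 = (1 + 4.92 λ)/(1 + 1.99 λ).
Solving: λ (I_D1 V_DS2 − I_D2 V_DS1) = I_D2 − I_D1, so λ = (3.87 − 3.25) / (3.25 × 4.92 − 3.87 × 1.99) = 0.62 / 8.29 = 0.0748 V⁻¹.

λ = 0.0748 V⁻¹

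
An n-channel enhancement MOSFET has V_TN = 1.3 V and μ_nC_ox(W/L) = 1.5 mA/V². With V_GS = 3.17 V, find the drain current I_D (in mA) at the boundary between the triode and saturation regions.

At the boundary V_DS = V_ov = V_GS − V_TN = 3.17 − 1.3 = 1.87 V.
I_D = ½ k_n V_ov² = 0.5 × 1.5 × 1.87² = 2.62 mA.

I_D = 2.62 mA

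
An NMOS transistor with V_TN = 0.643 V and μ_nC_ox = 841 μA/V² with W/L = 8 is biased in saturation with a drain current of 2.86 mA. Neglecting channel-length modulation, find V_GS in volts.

V_GS = 1.57 V

k_n = μ_nC_ox · (W/L) = 6.728 mA/V².
In saturation I_D = ½ k_n (V_GS − V_TN)², so V_GS − V_TN = √(2 I_D / k_n) = √(2 × 2.86 / 6.728) = 0.922 V.
V_GS = 0.643 + 0.922 = 1.57 V.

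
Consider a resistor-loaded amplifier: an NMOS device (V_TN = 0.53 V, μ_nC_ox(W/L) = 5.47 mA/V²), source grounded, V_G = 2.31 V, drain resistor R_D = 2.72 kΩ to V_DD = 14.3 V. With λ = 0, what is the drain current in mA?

V_GS = V_G = 2.31 V, so V_ov = 2.31 − 0.53 = 1.78 V.
Assume saturation: I_D = ½ k_n V_ov² = 0.5 × 5.47 × 1.78² = 8.67 mA, giving V_DS = V_DD − I_D R_D = 14.3 − 8.67 × 2.72 = -9.27 V.
But -9.27 V < V_ov = 1.78 V, so the device is actually in triode.
In triode I_D = k_n[V_ov V_DS − ½ V_DS²] and I_D = (V_DD − V_DS)/R_D. Equating: 7.44 V_DS² − 27.48 V_DS + 14.3 = 0, giving V_DS = 0.627 V (the root below V_ov).
I_D = (14.3 − 0.627) / 2.72 = 5.03 mA.

I_D = 5.03 mA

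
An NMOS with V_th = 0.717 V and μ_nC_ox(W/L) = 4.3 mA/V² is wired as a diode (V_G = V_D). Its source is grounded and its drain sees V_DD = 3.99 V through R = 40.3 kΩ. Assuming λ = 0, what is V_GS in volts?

With gate tied to drain, V_GS = V_DS ≥ V_GS − V_th, so the device is in saturation.
KCL at the drain: ½ k_n (V_GS − V_th)² = (V_DD − V_GS)/R.
Let x = V_GS − 0.717. Then 86.6 x² + x − 3.273 = 0, giving x = 0.189 V (positive root), so V_GS = 0.906 V.
I_D = (V_DD − V_GS)/R = (3.99 − 0.906) / 40.3 = 0.0765 mA.

V_GS = 0.906 V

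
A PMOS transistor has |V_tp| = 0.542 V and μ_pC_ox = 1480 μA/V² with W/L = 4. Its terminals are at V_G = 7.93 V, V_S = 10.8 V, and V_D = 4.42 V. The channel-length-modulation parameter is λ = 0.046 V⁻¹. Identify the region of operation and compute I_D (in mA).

Saturation; I_D = 20.7 mA

V_SG = V_S − V_G = 10.8 − 7.93 = 2.87 V; V_SD = V_S − V_D = 10.8 − 4.42 = 6.38 V.
k_p = μ_pC_ox · (W/L) = 5.92 mA/V².
V_ov = V_SG − |V_tp| = 2.87 − 0.542 = 2.33 V.
Since V_SD = 6.38 V ≥ V_ov = 2.33 V, the device is in saturation.
I_D = ½ k_p V_ov² (1 + λ V_SD) = 0.5 × 5.92 × 2.33² × (1 + 0.046 × 6.38) = 20.7 mA.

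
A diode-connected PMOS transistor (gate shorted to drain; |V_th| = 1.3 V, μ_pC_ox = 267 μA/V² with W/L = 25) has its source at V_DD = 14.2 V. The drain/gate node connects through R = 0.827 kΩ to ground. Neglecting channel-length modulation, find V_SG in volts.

V_SG = 3.29 V

With gate tied to drain, V_SG = V_SD ≥ V_SG − |V_th|, so the device is in saturation.
k_p = μ_pC_ox · (W/L) = 6.675 mA/V².
KCL at the drain: ½ k_p (V_SG − |V_th|)² = (V_DD − V_SG)/R.
Let x = V_SG − 1.3. Then 2.76 x² + x − 12.9 = 0, giving x = 1.99 V (positive root), so V_SG = 3.29 V.
I_D = (V_DD − V_SG)/R = (14.2 − 3.29) / 0.827 = 13.2 mA.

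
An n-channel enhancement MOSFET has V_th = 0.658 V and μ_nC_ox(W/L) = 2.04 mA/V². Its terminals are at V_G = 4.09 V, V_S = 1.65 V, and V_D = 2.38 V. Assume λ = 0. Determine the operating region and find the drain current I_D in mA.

V_GS = V_G − V_S = 4.09 − 1.65 = 2.44 V; V_DS = V_D − V_S = 2.38 − 1.65 = 0.73 V.
V_ov = V_GS − V_th = 2.44 − 0.658 = 1.78 V.
Since V_DS = 0.73 V < V_ov = 1.78 V, the device is in the triode region.
I_D = k_n [V_ov · V_DS − ½ V_DS²] = 2.04 × [1.78 × 0.73 − 0.5 × 0.73²] = 2.11 mA.

Triode; I_D = 2.11 mA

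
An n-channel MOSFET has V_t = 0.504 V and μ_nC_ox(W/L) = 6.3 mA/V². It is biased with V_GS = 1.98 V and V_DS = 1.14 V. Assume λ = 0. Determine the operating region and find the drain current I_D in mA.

Triode; I_D = 6.51 mA

V_ov = V_GS − V_t = 1.98 − 0.504 = 1.48 V.
Since V_DS = 1.14 V < V_ov = 1.48 V, the device is in the triode region.
I_D = k_n [V_ov · V_DS − ½ V_DS²] = 6.3 × [1.48 × 1.14 − 0.5 × 1.14²] = 6.51 mA.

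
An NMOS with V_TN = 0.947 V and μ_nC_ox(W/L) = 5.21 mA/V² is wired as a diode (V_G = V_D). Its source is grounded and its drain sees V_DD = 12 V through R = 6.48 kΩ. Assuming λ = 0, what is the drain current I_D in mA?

With gate tied to drain, V_GS = V_DS ≥ V_GS − V_TN, so the device is in saturation.
KCL at the drain: ½ k_n (V_GS − V_TN)² = (V_DD − V_GS)/R.
Let x = V_GS − 0.947. Then 16.9 x² + x − 11.05 = 0, giving x = 0.78 V (positive root), so V_GS = 1.73 V.
I_D = (V_DD − V_GS)/R = (12 − 1.73) / 6.48 = 1.59 mA.

I_D = 1.59 mA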